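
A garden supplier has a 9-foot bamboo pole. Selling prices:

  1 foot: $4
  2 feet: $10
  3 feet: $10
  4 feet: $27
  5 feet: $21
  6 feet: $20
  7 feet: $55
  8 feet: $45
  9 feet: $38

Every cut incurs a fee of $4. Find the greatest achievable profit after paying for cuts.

61

Let r[k] be the best obtainable value from length k. For each k, try every first piece i and keep the best of price[i] + r[k−i] minus the 4 cut fee when i<k.
r[1] = 4
r[2] = max(4+4-4, 10+0) = 10
r[3] = max(4+10-4, 10+4-4, 10+0) = 10
r[4] = max(4+10-4, 10+10-4, 10+4-4, 27+0) = 27
r[5] = max(4+27-4, 10+10-4, 10+10-4, 27+4-4, 21+0) = 27
r[6] = max(4+27-4, 10+27-4, 10+10-4, 27+10-4, 21+4-4, 20+0) = 33
r[7] = max(4+33-4, 10+27-4, 10+27-4, …, 20+4-4, 55+0) = 55
r[8] = max(4+55-4, 10+33-4, 10+27-4, …, 55+4-4, 45+0) = 55
r[9] = max(4+55-4, 10+55-4, 10+33-4, …, 45+4-4, 38+0) = 61
One optimal plan: pieces 7 + 2 (1 cut) → $65 − $4 = $61.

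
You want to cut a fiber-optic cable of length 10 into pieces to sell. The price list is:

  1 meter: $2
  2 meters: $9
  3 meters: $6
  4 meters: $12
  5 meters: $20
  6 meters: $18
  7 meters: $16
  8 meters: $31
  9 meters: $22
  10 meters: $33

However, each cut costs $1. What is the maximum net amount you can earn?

Let net[k] be the best obtainable value from length k. For each k, try every first piece i and keep the best of price[i] + net[k−i] minus the 1 cut fee when i<k.
net[1] = 2
net[2] = 9
net[3] = 10  (first piece 1, then net[2]=9)
net[4] = 17  (first piece 2, then net[2]=9)
net[5] = 20
net[6] = 25  (first piece 2, then net[4]=17)
net[7] = 28  (first piece 2, then net[5]=20)
net[8] = 33  (first piece 2, then net[6]=25)
net[9] = 36  (first piece 2, then net[7]=28)
net[10] = 41  (first piece 2, then net[8]=33)
One optimal plan: pieces 2 + 2 + 2 + 2 + 2 (4 cuts) → $45 − $4 = $41.

41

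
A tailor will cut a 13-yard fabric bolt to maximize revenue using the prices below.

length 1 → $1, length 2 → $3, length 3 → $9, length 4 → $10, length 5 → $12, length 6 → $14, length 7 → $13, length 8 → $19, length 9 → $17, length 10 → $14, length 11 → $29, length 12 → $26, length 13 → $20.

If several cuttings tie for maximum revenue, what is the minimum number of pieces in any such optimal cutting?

Build r[k] bottom-up: r[k] = max over allowed piece i of (p[i] + r[k−i]).
r[1] = 1
r[2] = 3
r[3] = 9
r[4] = 10  (first piece 1, then r[3]=9)
r[5] = 12  (first piece 2, then r[3]=9)
r[6] = 18  (first piece 3, then r[3]=9)
r[7] = 19  (first piece 1, then r[6]=18)
r[8] = 21  (first piece 2, then r[6]=18)
r[9] = 27  (first piece 3, then r[6]=18)
r[10] = 28  (first piece 1, then r[9]=27)
r[11] = 30  (first piece 2, then r[9]=27)
r[12] = 36  (first piece 3, then r[9]=27)
r[13] = 37  (first piece 1, then r[12]=36)
Maximum revenue is $37.
Now minimize piece count subject to staying optimal: for each k, pieces[k] = 1 + min over i with p[i]+r[k−i]=r[k] of pieces[k−i].
pieces[10] = 3
pieces[11] = 3
pieces[12] = 4
pieces[13] = 4

4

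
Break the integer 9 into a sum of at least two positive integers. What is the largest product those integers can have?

27

Fill prod[k] for k=2..9: at each k try every first piece i and multiply by the better of (k−i) uncut or prod[k−i].
prod[2] = 1·max(1,0) = 1·1 = 1
prod[3] = 1·max(2,1) = 1·2 = 2
prod[4] = 2·max(2,1) = 2·2 = 4
prod[5] = 2·max(3,2) = 2·3 = 6
prod[6] = 3·max(3,2) = 3·3 = 9
prod[7] = 2·max(5,6) = 2·6 = 12
prod[8] = 2·max(6,9) = 2·9 = 18
prod[9] = 3·max(6,9) = 3·9 = 27
One optimal split: 3 + 3 + 3; product 3·3·3 = 27.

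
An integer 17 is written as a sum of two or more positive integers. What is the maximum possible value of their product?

Define P[k] = max over 1≤i<k of i · max(k−i, P[k−i]); the inner max lets the remainder stay uncut if that's better.
Small cases: P[2]=1, P[3]=2, P[4]=4, P[5]=6, P[6]=9, P[7]=12, P[8]=18, P[9]=27, P[10]=36, P[11]=54, P[12]=81.
P[13] = max(1*81, 2*54, 3*36, …, 11*2, 12*1) = 108
P[14] = max(1*108, 2*81, 3*54, …, 12*2, 13*1) = 162
P[15] = max(1*162, 2*108, 3*81, …, 13*2, 14*1) = 243
P[16] = max(1*243, 2*162, 3*108, …, 14*2, 15*1) = 324
P[17] = max(1*324, 2*243, 3*162, …, 15*2, 16*1) = 486
One optimal split: 3 + 3 + 3 + 3 + 3 + 2; product 3*3*3*3*3*2 = 486.

486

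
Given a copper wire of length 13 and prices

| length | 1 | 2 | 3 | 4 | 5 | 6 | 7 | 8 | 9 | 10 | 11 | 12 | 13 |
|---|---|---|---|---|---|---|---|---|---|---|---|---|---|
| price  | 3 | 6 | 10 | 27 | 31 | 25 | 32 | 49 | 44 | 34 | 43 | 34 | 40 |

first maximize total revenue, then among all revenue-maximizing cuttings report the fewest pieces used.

Let r[k] be the best obtainable value from length k. For each k, try every first piece i and keep the best of price[i] + r[k−i].
r[1] = 3
r[2] = max(3+3, 6+0) = 6
r[3] = max(3+6, 6+3, 10+0) = 10
r[4] = max(3+10, 6+6, 10+3, 27+0) = 27
r[5] = max(3+27, 6+10, 10+6, 27+3, 31+0) = 31
r[6] = max(3+31, 6+27, 10+10, 27+6, 31+3, 25+0) = 34
r[7] = max(3+34, 6+31, 10+27, …, 25+3, 32+0) = 37
r[8] = max(3+37, 6+34, 10+31, …, 32+3, 49+0) = 54
r[9] = max(3+54, 6+37, 10+34, …, 49+3, 44+0) = 58
r[10] = max(3+58, 6+54, 10+37, …, 44+3, 34+0) = 62
r[11] = max(3+62, 6+58, 10+54, …, 34+3, 43+0) = 65
r[12] = max(3+65, 6+62, 10+58, …, 43+3, 34+0) = 81
r[13] = max(3+81, 6+65, 10+62, …, 34+3, 40+0) = 85
Maximum revenue is €85.
Now minimize piece count subject to staying optimal: for each k, pieces[k] = 1 + min over i with p[i]+r[k−i]=r[k] of pieces[k−i].
pieces[10] = 2
pieces[11] = 3
pieces[12] = 3
pieces[13] = 3

3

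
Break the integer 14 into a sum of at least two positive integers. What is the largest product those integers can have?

Define m[k] = max over 1≤i<k of i · max(k−i, m[k−i]); the inner max lets the remainder stay uncut if that's better.
Small cases: m[2]=1, m[3]=2, m[4]=4, m[5]=6, m[6]=9.
m[7] = 2·max(5,6) = 2·6 = 12
m[8] = 2·max(6,9) = 2·9 = 18
m[9] = 3·max(6,9) = 3·9 = 27
m[10] = 2·max(8,18) = 2·18 = 36
m[11] = 2·max(9,27) = 2·27 = 54
m[12] = 3·max(9,27) = 3·27 = 81
m[13] = 2·max(11,54) = 2·54 = 108
m[14] = 2·max(12,81) = 2·81 = 162
One optimal split: 3 + 3 + 3 + 3 + 2; product 3·3·3·3·2 = 162.

162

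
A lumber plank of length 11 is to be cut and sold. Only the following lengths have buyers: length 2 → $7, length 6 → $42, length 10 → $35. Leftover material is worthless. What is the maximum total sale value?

56

Let f[k] be the best obtainable value from length k. For each k, try every first piece i and keep the best of price[i] + f[k−i].
f[1] = 0
f[2] = 7
f[3] = 7
f[4] = 14  (first piece 2, then f[2]=7)
f[5] = 14
f[6] = max(7+14, 42+0) = 42
f[7] = max(7+14, 42+0) = 42
f[8] = max(7+42, 42+7) = 49
f[9] = max(7+42, 42+7) = 49
f[10] = max(7+49, 42+14, 35+0) = 56
f[11] = max(7+49, 42+14, 35+0) = 56
One optimal cutting: pieces 6 + 2 + 2 with 1 foot of scrap → $56.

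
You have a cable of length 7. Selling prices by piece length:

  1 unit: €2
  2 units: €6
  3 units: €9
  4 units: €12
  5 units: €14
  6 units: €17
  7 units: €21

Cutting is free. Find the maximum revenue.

Let best[k] be the best obtainable value from length k. For each k, try every first piece i and keep the best of price[i] + best[k−i].
best[1] = 2
best[2] = 6
best[3] = 9
best[4] = 12  (first piece 2, then best[2]=6)
best[5] = 15  (first piece 2, then best[3]=9)
best[6] = 18  (first piece 2, then best[4]=12)
best[7] = 21  (first piece 2, then best[5]=15)
One optimal cutting: 3 + 2 + 2 → €9 + €6 + €6 = €21.

21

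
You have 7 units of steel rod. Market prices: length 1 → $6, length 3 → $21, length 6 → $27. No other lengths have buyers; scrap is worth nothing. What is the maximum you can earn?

48

Build best[k] bottom-up: best[k] = max over allowed piece i of (p[i] + best[k−i]).
best[1] = 6
best[2] = 12  (first piece 1, then best[1]=6)
best[3] = max(6+12, 21+0) = 21
best[4] = max(6+21, 21+6) = 27
best[5] = max(6+27, 21+12) = 33
best[6] = max(6+33, 21+21, 27+0) = 42
best[7] = max(6+42, 21+27, 27+6) = 48
One optimal cutting: 3 + 3 + 1 → $48.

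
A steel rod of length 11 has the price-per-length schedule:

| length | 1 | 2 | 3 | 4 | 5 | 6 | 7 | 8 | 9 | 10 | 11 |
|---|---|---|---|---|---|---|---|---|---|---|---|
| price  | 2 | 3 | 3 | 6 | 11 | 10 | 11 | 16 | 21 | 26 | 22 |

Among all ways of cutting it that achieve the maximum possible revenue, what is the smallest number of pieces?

Build r[k] bottom-up: r[k] = max over allowed piece i of (p[i] + r[k−i]).
r[1] = 2
r[2] = 4  (first piece 1, then r[1]=2)
r[3] = 6  (first piece 1, then r[2]=4)
r[4] = 8  (first piece 1, then r[3]=6)
r[5] = 11
r[6] = 13  (first piece 1, then r[5]=11)
r[7] = 15  (first piece 1, then r[6]=13)
r[8] = 17  (first piece 1, then r[7]=15)
r[9] = 21
r[10] = 26
r[11] = 28  (first piece 1, then r[10]=26)
Maximum revenue is $28.
Now minimize piece count subject to staying optimal: for each k, pieces[k] = 1 + min over i with p[i]+r[k−i]=r[k] of pieces[k−i].
pieces[8] = 4
pieces[9] = 1
pieces[10] = 1
pieces[11] = 2

2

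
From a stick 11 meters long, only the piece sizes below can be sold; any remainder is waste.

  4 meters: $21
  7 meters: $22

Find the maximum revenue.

Consider every possible first cut. f[k] is the best of p[i]+f[k−i] over all sellable i≤k.
f[1] = 0
f[2] = 0
f[3] = 0
f[4] = 21
f[5] = 21
f[6] = 21
f[7] = 22
f[8] = 42  (first piece 4, then f[4]=21)
f[9] = 42
f[10] = 42
f[11] = 43  (first piece 4, then f[7]=22)
One optimal cutting: 7 + 4 → $43.

43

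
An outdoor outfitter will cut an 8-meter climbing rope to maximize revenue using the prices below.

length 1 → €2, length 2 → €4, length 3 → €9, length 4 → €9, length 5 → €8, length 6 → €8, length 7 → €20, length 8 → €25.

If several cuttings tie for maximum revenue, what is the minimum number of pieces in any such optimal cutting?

Build r[k] bottom-up: r[k] = max over allowed piece i of (p[i] + r[k−i]).
r[1] = 2
r[2] = max(2+2, 4+0) = 4
r[3] = max(2+4, 4+2, 9+0) = 9
r[4] = max(2+9, 4+4, 9+2, 9+0) = 11
r[5] = max(2+11, 4+9, 9+4, 9+2, 8+0) = 13
r[6] = max(2+13, 4+11, 9+9, 9+4, 8+2, 8+0) = 18
r[7] = max(2+18, 4+13, 9+11, …, 8+2, 20+0) = 20
r[8] = max(2+20, 4+18, 9+13, …, 20+2, 25+0) = 25
Maximum revenue is €25.
Now minimize piece count subject to staying optimal: for each k, pieces[k] = 1 + min over i with p[i]+r[k−i]=r[k] of pieces[k−i].
pieces[5] = 2
pieces[6] = 2
pieces[7] = 1
pieces[8] = 1

1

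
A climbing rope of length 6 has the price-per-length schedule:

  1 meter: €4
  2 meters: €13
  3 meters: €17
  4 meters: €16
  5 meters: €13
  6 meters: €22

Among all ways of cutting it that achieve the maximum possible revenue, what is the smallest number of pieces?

3

Consider every possible first cut. r[k] is the best of p[i]+r[k−i] over all sellable i≤k.
r[1] = 4
r[2] = 13
r[3] = 17  (first piece 1, then r[2]=13)
r[4] = 26  (first piece 2, then r[2]=13)
r[5] = 30  (first piece 1, then r[4]=26)
r[6] = 39  (first piece 2, then r[4]=26)
Maximum revenue is €39.
Now minimize piece count subject to staying optimal: for each k, pieces[k] = 1 + min over i with p[i]+r[k−i]=r[k] of pieces[k−i].
pieces[3] = 1
pieces[4] = 2
pieces[5] = 2
pieces[6] = 3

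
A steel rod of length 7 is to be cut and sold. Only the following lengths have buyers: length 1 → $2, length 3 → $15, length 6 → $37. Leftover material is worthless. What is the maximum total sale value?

Let r[k] be the best obtainable value from length k. For each k, try every first piece i and keep the best of price[i] + r[k−i].
r[1] = 2
r[2] = 4  (first piece 1, then r[1]=2)
r[3] = 15
r[4] = 17  (first piece 1, then r[3]=15)
r[5] = 19  (first piece 1, then r[4]=17)
r[6] = 37
r[7] = 39  (first piece 1, then r[6]=37)
One optimal cutting: 6 + 1 → $39.

39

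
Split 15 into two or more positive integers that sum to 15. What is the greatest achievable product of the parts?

Fill g[k] for k=2..15: at each k try every first piece i and multiply by the better of (k−i) uncut or g[k−i].
Small cases: g[2]=1, g[3]=2, g[4]=4, g[5]=6, g[6]=9, g[7]=12, g[8]=18, g[9]=27.
g[10] = max(1×27, 2×18, 3×12, …, 8×2, 9×1) = 36
g[11] = max(1×36, 2×27, 3×18, …, 9×2, 10×1) = 54
g[12] = max(1×54, 2×36, 3×27, …, 10×2, 11×1) = 81
g[13] = max(1×81, 2×54, 3×36, …, 11×2, 12×1) = 108
g[14] = max(1×108, 2×81, 3×54, …, 12×2, 13×1) = 162
g[15] = max(1×162, 2×108, 3×81, …, 13×2, 14×1) = 243
One optimal split: 3 + 3 + 3 + 3 + 3; product 3×3×3×3×3 = 243.

243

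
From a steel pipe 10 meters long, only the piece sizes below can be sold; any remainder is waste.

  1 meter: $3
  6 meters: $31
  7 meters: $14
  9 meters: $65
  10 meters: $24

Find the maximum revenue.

Consider every possible first cut. best[k] is the best of p[i]+best[k−i] over all sellable i≤k.
best[1] = 3
best[2] = 6  (first piece 1, then best[1]=3)
best[3] = 9  (first piece 1, then best[2]=6)
best[4] = 12  (first piece 1, then best[3]=9)
best[5] = 15  (first piece 1, then best[4]=12)
best[6] = 31
best[7] = 34  (first piece 1, then best[6]=31)
best[8] = 37  (first piece 1, then best[7]=34)
best[9] = 65
best[10] = 68  (first piece 1, then best[9]=65)
One optimal cutting: 9 + 1 → $68.

68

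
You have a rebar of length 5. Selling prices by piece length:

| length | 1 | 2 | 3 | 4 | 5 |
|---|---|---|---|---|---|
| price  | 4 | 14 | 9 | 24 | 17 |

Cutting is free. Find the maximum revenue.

Build R[k] bottom-up: R[k] = max over allowed piece i of (p[i] + R[k−i]).
R[1] = 4
R[2] = 14
R[3] = 18  (first piece 1, then R[2]=14)
R[4] = 28  (first piece 2, then R[2]=14)
R[5] = 32  (first piece 1, then R[4]=28)
One optimal cutting: 2 + 2 + 1 → ₹14 + ₹14 + ₹4 = ₹32.

32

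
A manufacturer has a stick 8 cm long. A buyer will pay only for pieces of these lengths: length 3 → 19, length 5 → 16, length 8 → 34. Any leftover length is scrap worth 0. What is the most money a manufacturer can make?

Build f[k] bottom-up: f[k] = max over allowed piece i of (p[i] + f[k−i]).
f[1] = 0
f[2] = 0
f[3] = 19
f[4] = 19
f[5] = max(19+0, 16+0) = 19
f[6] = max(19+19, 16+0) = 38
f[7] = max(19+19, 16+0) = 38
f[8] = max(19+19, 16+19, 34+0) = 38
One optimal cutting: pieces 3 + 3 with 2 cm of scrap → 38.

38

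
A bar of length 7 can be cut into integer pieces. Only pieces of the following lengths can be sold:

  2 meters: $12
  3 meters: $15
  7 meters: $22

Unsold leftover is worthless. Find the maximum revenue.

39

Consider every possible first cut. best[k] is the best of p[i]+best[k−i] over all sellable i≤k.
best[1] = 0
best[2] = 12
best[3] = 15
best[4] = 24  (first piece 2, then best[2]=12)
best[5] = 27  (first piece 2, then best[3]=15)
best[6] = 36  (first piece 2, then best[4]=24)
best[7] = 39  (first piece 2, then best[5]=27)
One optimal cutting: 3 + 2 + 2 → $39.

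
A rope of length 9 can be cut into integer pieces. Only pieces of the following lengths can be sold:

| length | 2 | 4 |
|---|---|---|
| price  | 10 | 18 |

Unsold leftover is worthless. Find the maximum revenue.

Let r[k] be the best obtainable value from length k. For each k, try every first piece i and keep the best of price[i] + r[k−i].
r[1] = 0
r[2] = 10
r[3] = 10
r[4] = max(10+10, 18+0) = 20
r[5] = max(10+10, 18+0) = 20
r[6] = max(10+20, 18+10) = 30
r[7] = max(10+20, 18+10) = 30
r[8] = max(10+30, 18+20) = 40
r[9] = max(10+30, 18+20) = 40
One optimal cutting: pieces 2 + 2 + 2 + 2 with 1 unit of scrap → 40.

40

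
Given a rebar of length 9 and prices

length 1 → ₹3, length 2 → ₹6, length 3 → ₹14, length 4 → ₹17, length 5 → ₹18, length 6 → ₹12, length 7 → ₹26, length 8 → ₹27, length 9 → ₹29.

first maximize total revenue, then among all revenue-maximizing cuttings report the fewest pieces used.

3

Let r[k] be the best obtainable value from length k. For each k, try every first piece i and keep the best of price[i] + r[k−i].
r[1] = 3
r[2] = max(3+3, 6+0) = 6
r[3] = max(3+6, 6+3, 14+0) = 14
r[4] = max(3+14, 6+6, 14+3, 17+0) = 17
r[5] = max(3+17, 6+14, 14+6, 17+3, 18+0) = 20
r[6] = max(3+20, 6+17, 14+14, 17+6, 18+3, 12+0) = 28
r[7] = max(3+28, 6+20, 14+17, …, 12+3, 26+0) = 31
r[8] = max(3+31, 6+28, 14+20, …, 26+3, 27+0) = 34
r[9] = max(3+34, 6+31, 14+28, …, 27+3, 29+0) = 42
Maximum revenue is ₹42.
Now minimize piece count subject to staying optimal: for each k, pieces[k] = 1 + min over i with p[i]+r[k−i]=r[k] of pieces[k−i].
pieces[6] = 2
pieces[7] = 2
pieces[8] = 2
pieces[9] = 3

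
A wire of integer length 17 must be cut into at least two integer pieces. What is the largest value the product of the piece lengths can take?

Fill g[k] for k=2..17: at each k try every first piece i and multiply by the better of (k−i) uncut or g[k−i].
Small cases: g[2]=1, g[3]=2, g[4]=4, g[5]=6, g[6]=9, g[7]=12, g[8]=18, g[9]=27, g[10]=36, g[11]=54, g[12]=81.
g[13] = 2·max(11,54) = 2·54 = 108
g[14] = 2·max(12,81) = 2·81 = 162
g[15] = 3·max(12,81) = 3·81 = 243
g[16] = 2·max(14,162) = 2·162 = 324
g[17] = 2·max(15,243) = 2·243 = 486
One optimal split: 3 + 3 + 3 + 3 + 3 + 2; product 3·3·3·3·3·2 = 486.

486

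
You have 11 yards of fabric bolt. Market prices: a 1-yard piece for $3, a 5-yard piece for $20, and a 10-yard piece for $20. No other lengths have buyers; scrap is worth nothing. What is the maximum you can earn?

43

Let r[k] be the best obtainable value from length k. For each k, try every first piece i and keep the best of price[i] + r[k−i].
r[1] = 3
r[2] = 6  (first piece 1, then r[1]=3)
r[3] = 9  (first piece 1, then r[2]=6)
r[4] = 12  (first piece 1, then r[3]=9)
r[5] = 20
r[6] = 23  (first piece 1, then r[5]=20)
r[7] = 26  (first piece 1, then r[6]=23)
r[8] = 29  (first piece 1, then r[7]=26)
r[9] = 32  (first piece 1, then r[8]=29)
r[10] = 40  (first piece 5, then r[5]=20)
r[11] = 43  (first piece 1, then r[10]=40)
One optimal cutting: 5 + 5 + 1 → $43.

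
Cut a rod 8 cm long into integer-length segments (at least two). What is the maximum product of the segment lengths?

18

Fill m[k] for k=2..8: at each k try every first piece i and multiply by the better of (k−i) uncut or m[k−i].
m[2] = 1·max(1,0) = 1·1 = 1
m[3] = 1·max(2,1) = 1·2 = 2
m[4] = 2·max(2,1) = 2·2 = 4
m[5] = 2·max(3,2) = 2·3 = 6
m[6] = 3·max(3,2) = 3·3 = 9
m[7] = 2·max(5,6) = 2·6 = 12
m[8] = 2·max(6,9) = 2·9 = 18
One optimal split: 3 + 3 + 2; product 3·3·2 = 18.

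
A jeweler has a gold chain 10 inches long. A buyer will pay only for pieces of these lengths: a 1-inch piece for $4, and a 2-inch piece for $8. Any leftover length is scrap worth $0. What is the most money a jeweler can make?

40

Build f[k] bottom-up: f[k] = max over allowed piece i of (p[i] + f[k−i]).
f[1] = 4
f[2] = 8  (first piece 1, then f[1]=4)
f[3] = 12  (first piece 1, then f[2]=8)
f[4] = 16  (first piece 1, then f[3]=12)
f[5] = 20  (first piece 1, then f[4]=16)
f[6] = 24  (first piece 1, then f[5]=20)
f[7] = 28  (first piece 1, then f[6]=24)
f[8] = 32  (first piece 1, then f[7]=28)
f[9] = 36  (first piece 1, then f[8]=32)
f[10] = 40  (first piece 1, then f[9]=36)
One optimal cutting: 1 + 1 + 1 + 1 + 1 + 1 + 1 + 1 + 1 + 1 → $40.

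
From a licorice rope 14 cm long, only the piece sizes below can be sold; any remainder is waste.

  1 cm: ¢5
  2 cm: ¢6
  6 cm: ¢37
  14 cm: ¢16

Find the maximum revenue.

Consider every possible first cut. r[k] is the best of p[i]+r[k−i] over all sellable i≤k.
r[1] = 5
r[2] = max(5+5, 6+0) = 10
r[3] = max(5+10, 6+5) = 15
r[4] = max(5+15, 6+10) = 20
r[5] = max(5+20, 6+15) = 25
r[6] = max(5+25, 6+20, 37+0) = 37
r[7] = max(5+37, 6+25, 37+5) = 42
r[8] = max(5+42, 6+37, 37+10) = 47
r[9] = max(5+47, 6+42, 37+15) = 52
r[10] = max(5+52, 6+47, 37+20) = 57
r[11] = max(5+57, 6+52, 37+25) = 62
r[12] = max(5+62, 6+57, 37+37) = 74
r[13] = max(5+74, 6+62, 37+42) = 79
r[14] = max(5+79, 6+74, 37+47, 16+0) = 84
One optimal cutting: 6 + 6 + 1 + 1 → ¢84.

84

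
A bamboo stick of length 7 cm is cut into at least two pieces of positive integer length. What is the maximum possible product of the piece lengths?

Let P[k] be the best product for length k (with at least one cut). For each first piece i, the rest contributes max(k−i, P[k−i]).
P[2] = 1×max(1,0) = 1×1 = 1
P[3] = max(1×2, 2×1) = 2
P[4] = max(1×3, 2×2, 3×1) = 4
P[5] = max(1×4, 2×3, 3×2, 4×1) = 6
P[6] = max(1×6, 2×4, 3×3, 4×2, 5×1) = 9
P[7] = max(1×9, 2×6, 3×4, 4×3, 5×2, 6×1) = 12
One optimal split: 3 + 2 + 2; product 3×2×2 = 12.

12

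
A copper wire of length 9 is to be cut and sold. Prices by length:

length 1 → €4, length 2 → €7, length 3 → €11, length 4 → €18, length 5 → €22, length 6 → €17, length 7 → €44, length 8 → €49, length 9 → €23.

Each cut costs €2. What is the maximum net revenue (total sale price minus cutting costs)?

Consider every possible first cut. net[k] is the best of p[i]+net[k−i] over all sellable i≤k, charging 2 whenever i<k.
net[1] = 4
net[2] = 7
net[3] = 11
net[4] = 18
net[5] = 22
net[6] = 24  (first piece 1, then net[5]=22)
net[7] = 44
net[8] = 49
net[9] = 51  (first piece 1, then net[8]=49)
One optimal plan: pieces 8 + 1 (1 cut) → €53 − €2 = €51.

51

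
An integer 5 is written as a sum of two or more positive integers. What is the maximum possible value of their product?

Define P[k] = max over 1≤i<k of i · max(k−i, P[k−i]); the inner max lets the remainder stay uncut if that's better.
P[2] = 1×max(1,0) = 1×1 = 1
P[3] = max(1×2, 2×1) = 2
P[4] = max(1×3, 2×2, 3×1) = 4
P[5] = max(1×4, 2×3, 3×2, 4×1) = 6
One optimal split: 3 + 2; product 3×2 = 6.

6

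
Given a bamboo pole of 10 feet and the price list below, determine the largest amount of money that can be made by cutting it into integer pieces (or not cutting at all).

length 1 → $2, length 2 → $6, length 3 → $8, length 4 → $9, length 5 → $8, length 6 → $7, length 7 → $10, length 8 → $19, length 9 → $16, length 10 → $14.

Build R[k] bottom-up: R[k] = max over allowed piece i of (p[i] + R[k−i]).
R[1] = 2
R[2] = 6
R[3] = 8  (first piece 1, then R[2]=6)
R[4] = 12  (first piece 2, then R[2]=6)
R[5] = 14  (first piece 1, then R[4]=12)
R[6] = 18  (first piece 2, then R[4]=12)
R[7] = 20  (first piece 1, then R[6]=18)
R[8] = 24  (first piece 2, then R[6]=18)
R[9] = 26  (first piece 1, then R[8]=24)
R[10] = 30  (first piece 2, then R[8]=24)
One optimal cutting: 2 + 2 + 2 + 2 + 2 → $6 + $6 + $6 + $6 + $6 = $30.

30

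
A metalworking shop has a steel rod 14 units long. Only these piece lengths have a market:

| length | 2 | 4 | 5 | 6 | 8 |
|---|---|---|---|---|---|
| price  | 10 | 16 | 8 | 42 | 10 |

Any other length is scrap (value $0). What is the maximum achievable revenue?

Build f[k] bottom-up: f[k] = max over allowed piece i of (p[i] + f[k−i]).
f[1] = 0
f[2] = 10
f[3] = 10
f[4] = 20  (first piece 2, then f[2]=10)
f[5] = 20
f[6] = 42
f[7] = 42
f[8] = 52  (first piece 2, then f[6]=42)
f[9] = 52
f[10] = 62  (first piece 2, then f[8]=52)
f[11] = 62
f[12] = 84  (first piece 6, then f[6]=42)
f[13] = 84
f[14] = 94  (first piece 2, then f[12]=84)
One optimal cutting: 6 + 6 + 2 → $94.

94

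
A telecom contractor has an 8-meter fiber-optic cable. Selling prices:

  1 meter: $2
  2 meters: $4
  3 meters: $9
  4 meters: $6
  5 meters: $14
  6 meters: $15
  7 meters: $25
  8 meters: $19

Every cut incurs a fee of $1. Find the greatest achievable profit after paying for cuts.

26

Consider every possible first cut. v[k] is the best of p[i]+v[k−i] over all sellable i≤k, charging 1 whenever i<k.
v[1] = 2
v[2] = max(2+2-1, 4+0) = 4
v[3] = max(2+4-1, 4+2-1, 9+0) = 9
v[4] = max(2+9-1, 4+4-1, 9+2-1, 6+0) = 10
v[5] = max(2+10-1, 4+9-1, 9+4-1, 6+2-1, 14+0) = 14
v[6] = max(2+14-1, 4+10-1, 9+9-1, 6+4-1, 14+2-1, 15+0) = 17
v[7] = max(2+17-1, 4+14-1, 9+10-1, …, 15+2-1, 25+0) = 25
v[8] = max(2+25-1, 4+17-1, 9+14-1, …, 25+2-1, 19+0) = 26
One optimal plan: pieces 7 + 1 (1 cut) → $27 − $1 = $26.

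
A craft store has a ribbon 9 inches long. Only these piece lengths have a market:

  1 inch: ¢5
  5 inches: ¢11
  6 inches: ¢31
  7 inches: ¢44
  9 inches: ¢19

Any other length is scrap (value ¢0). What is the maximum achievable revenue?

Consider every possible first cut. best[k] is the best of p[i]+best[k−i] over all sellable i≤k.
best[1] = 5
best[2] = 10  (first piece 1, then best[1]=5)
best[3] = 15  (first piece 1, then best[2]=10)
best[4] = 20  (first piece 1, then best[3]=15)
best[5] = max(5+20, 11+0) = 25
best[6] = max(5+25, 11+5, 31+0) = 31
best[7] = max(5+31, 11+10, 31+5, 44+0) = 44
best[8] = max(5+44, 11+15, 31+10, 44+5) = 49
best[9] = max(5+49, 11+20, 31+15, 44+10, 19+0) = 54
One optimal cutting: 7 + 1 + 1 → ¢54.

54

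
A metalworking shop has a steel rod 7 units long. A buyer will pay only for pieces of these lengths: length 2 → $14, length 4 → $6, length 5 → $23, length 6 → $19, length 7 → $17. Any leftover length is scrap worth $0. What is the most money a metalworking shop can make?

Build r[k] bottom-up: r[k] = max over allowed piece i of (p[i] + r[k−i]).
r[1] = 0
r[2] = 14
r[3] = 14
r[4] = 28  (first piece 2, then r[2]=14)
r[5] = 28
r[6] = 42  (first piece 2, then r[4]=28)
r[7] = 42
One optimal cutting: pieces 2 + 2 + 2 with 1 unit of scrap → $42.

42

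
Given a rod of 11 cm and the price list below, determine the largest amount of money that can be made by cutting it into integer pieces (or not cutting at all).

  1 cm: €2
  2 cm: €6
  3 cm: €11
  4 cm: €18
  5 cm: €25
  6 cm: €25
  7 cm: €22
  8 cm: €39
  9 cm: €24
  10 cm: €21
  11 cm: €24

Build R[k] bottom-up: R[k] = max over allowed piece i of (p[i] + R[k−i]).
R[1] = 2
R[2] = 6
R[3] = 11
R[4] = 18
R[5] = 25
R[6] = 27  (first piece 1, then R[5]=25)
R[7] = 31  (first piece 2, then R[5]=25)
R[8] = 39
R[9] = 43  (first piece 4, then R[5]=25)
R[10] = 50  (first piece 5, then R[5]=25)
R[11] = 52  (first piece 1, then R[10]=50)
One optimal cutting: 5 + 5 + 1 → €25 + €25 + €2 = €52.

52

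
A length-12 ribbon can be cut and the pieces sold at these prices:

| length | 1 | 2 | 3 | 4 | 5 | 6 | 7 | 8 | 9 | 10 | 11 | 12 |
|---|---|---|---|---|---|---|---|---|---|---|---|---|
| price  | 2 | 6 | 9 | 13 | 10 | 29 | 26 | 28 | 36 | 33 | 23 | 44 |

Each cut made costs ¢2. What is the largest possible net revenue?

56

Let net[k] be the best obtainable value from length k. For each k, try every first piece i and keep the best of price[i] + net[k−i] minus the 2 cut fee when i<k.
net[1] = 2
net[2] = max(2+2-2, 6+0) = 6
net[3] = max(2+6-2, 6+2-2, 9+0) = 9
net[4] = max(2+9-2, 6+6-2, 9+2-2, 13+0) = 13
net[5] = max(2+13-2, 6+9-2, 9+6-2, 13+2-2, 10+0) = 13
net[6] = max(2+13-2, 6+13-2, 9+9-2, 13+6-2, 10+2-2, 29+0) = 29
net[7] = max(2+29-2, 6+13-2, 9+13-2, …, 29+2-2, 26+0) = 29
net[8] = max(2+29-2, 6+29-2, 9+13-2, …, 26+2-2, 28+0) = 33
net[9] = max(2+33-2, 6+29-2, 9+29-2, …, 28+2-2, 36+0) = 36
net[10] = max(2+36-2, 6+33-2, 9+29-2, …, 36+2-2, 33+0) = 40
net[11] = max(2+40-2, 6+36-2, 9+33-2, …, 33+2-2, 23+0) = 40
net[12] = max(2+40-2, 6+40-2, 9+36-2, …, 23+2-2, 44+0) = 56
One optimal plan: pieces 6 + 6 (1 cut) → ¢58 − ¢2 = ¢56.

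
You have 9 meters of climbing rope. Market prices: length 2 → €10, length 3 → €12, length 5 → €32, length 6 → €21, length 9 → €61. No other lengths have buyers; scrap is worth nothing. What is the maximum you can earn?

61

Consider every possible first cut. best[k] is the best of p[i]+best[k−i] over all sellable i≤k.
best[1] = 0
best[2] = 10
best[3] = 12
best[4] = 20  (first piece 2, then best[2]=10)
best[5] = 32
best[6] = 32
best[7] = 42  (first piece 2, then best[5]=32)
best[8] = 44  (first piece 3, then best[5]=32)
best[9] = 61
One optimal cutting: 9 → €61.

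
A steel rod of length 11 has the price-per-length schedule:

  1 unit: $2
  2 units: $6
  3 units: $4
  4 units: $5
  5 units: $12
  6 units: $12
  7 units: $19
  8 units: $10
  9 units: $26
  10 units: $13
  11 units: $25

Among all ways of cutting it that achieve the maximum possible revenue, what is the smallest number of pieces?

Let r[k] be the best obtainable value from length k. For each k, try every first piece i and keep the best of price[i] + r[k−i].
r[1] = 2
r[2] = max(2+2, 6+0) = 6
r[3] = max(2+6, 6+2, 4+0) = 8
r[4] = max(2+8, 6+6, 4+2, 5+0) = 12
r[5] = max(2+12, 6+8, 4+6, 5+2, 12+0) = 14
r[6] = max(2+14, 6+12, 4+8, 5+6, 12+2, 12+0) = 18
r[7] = max(2+18, 6+14, 4+12, …, 12+2, 19+0) = 20
r[8] = max(2+20, 6+18, 4+14, …, 19+2, 10+0) = 24
r[9] = max(2+24, 6+20, 4+18, …, 10+2, 26+0) = 26
r[10] = max(2+26, 6+24, 4+20, …, 26+2, 13+0) = 30
r[11] = max(2+30, 6+26, 4+24, …, 13+2, 25+0) = 32
Maximum revenue is $32.
Now minimize piece count subject to staying optimal: for each k, pieces[k] = 1 + min over i with p[i]+r[k−i]=r[k] of pieces[k−i].
pieces[8] = 4
pieces[9] = 1
pieces[10] = 5
pieces[11] = 2

2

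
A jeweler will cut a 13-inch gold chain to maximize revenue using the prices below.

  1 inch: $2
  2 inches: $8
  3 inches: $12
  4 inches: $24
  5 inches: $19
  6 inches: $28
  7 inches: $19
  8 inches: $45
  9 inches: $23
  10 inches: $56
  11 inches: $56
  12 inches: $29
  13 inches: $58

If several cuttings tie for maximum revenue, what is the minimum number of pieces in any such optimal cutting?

4

Let r[k] be the best obtainable value from length k. For each k, try every first piece i and keep the best of price[i] + r[k−i].
r[1] = 2
r[2] = 8
r[3] = 12
r[4] = 24
r[5] = 26  (first piece 1, then r[4]=24)
r[6] = 32  (first piece 2, then r[4]=24)
r[7] = 36  (first piece 3, then r[4]=24)
r[8] = 48  (first piece 4, then r[4]=24)
r[9] = 50  (first piece 1, then r[8]=48)
r[10] = 56  (first piece 2, then r[8]=48)
r[11] = 60  (first piece 3, then r[8]=48)
r[12] = 72  (first piece 4, then r[8]=48)
r[13] = 74  (first piece 1, then r[12]=72)
Maximum revenue is $74.
Now minimize piece count subject to staying optimal: for each k, pieces[k] = 1 + min over i with p[i]+r[k−i]=r[k] of pieces[k−i].
pieces[10] = 1
pieces[11] = 3
pieces[12] = 3
pieces[13] = 4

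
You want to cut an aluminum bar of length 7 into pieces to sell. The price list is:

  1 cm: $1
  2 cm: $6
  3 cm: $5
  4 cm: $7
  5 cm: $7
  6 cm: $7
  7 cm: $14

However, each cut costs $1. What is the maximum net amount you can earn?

16

Build net[k] bottom-up: net[k] = max over allowed piece i of (p[i] + net[k−i]) − 1 per cut.
net[1] = 1
net[2] = 6
net[3] = 6  (first piece 1, then net[2]=6)
net[4] = 11  (first piece 2, then net[2]=6)
net[5] = 11  (first piece 1, then net[4]=11)
net[6] = 16  (first piece 2, then net[4]=11)
net[7] = 16  (first piece 1, then net[6]=16)
One optimal plan: pieces 2 + 2 + 2 + 1 (3 cuts) → $19 − $3 = $16.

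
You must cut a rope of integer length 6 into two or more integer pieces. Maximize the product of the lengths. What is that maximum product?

Fill f[k] for k=2..6: at each k try every first piece i and multiply by the better of (k−i) uncut or f[k−i].
f[2] = 1·max(1,0) = 1·1 = 1
f[3] = 1·max(2,1) = 1·2 = 2
f[4] = 2·max(2,1) = 2·2 = 4
f[5] = 2·max(3,2) = 2·3 = 6
f[6] = 3·max(3,2) = 3·3 = 9
One optimal split: 3 + 3; product 3·3 = 9.

9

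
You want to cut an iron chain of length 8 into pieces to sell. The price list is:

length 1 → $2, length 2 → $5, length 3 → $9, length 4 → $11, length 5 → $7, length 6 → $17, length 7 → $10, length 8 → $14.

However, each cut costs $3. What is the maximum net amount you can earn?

Build v[k] bottom-up: v[k] = max over allowed piece i of (p[i] + v[k−i]) − 3 per cut.
v[1] = 2
v[2] = 5
v[3] = 9
v[4] = 11
v[5] = 11  (first piece 2, then v[3]=9)
v[6] = 17
v[7] = 17  (first piece 3, then v[4]=11)
v[8] = 19  (first piece 2, then v[6]=17)
One optimal plan: pieces 6 + 2 (1 cut) → $22 − $3 = $19.

19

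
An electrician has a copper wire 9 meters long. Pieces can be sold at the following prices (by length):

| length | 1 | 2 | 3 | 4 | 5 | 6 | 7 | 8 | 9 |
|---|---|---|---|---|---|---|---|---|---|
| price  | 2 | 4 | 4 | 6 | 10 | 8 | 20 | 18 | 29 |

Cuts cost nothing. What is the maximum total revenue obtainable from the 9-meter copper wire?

Consider every possible first cut. best[k] is the best of p[i]+best[k−i] over all sellable i≤k.
best[1] = 2
best[2] = max(2+2, 4+0) = 4
best[3] = max(2+4, 4+2, 4+0) = 6
best[4] = max(2+6, 4+4, 4+2, 6+0) = 8
best[5] = max(2+8, 4+6, 4+4, 6+2, 10+0) = 10
best[6] = max(2+10, 4+8, 4+6, 6+4, 10+2, 8+0) = 12
best[7] = max(2+12, 4+10, 4+8, …, 8+2, 20+0) = 20
best[8] = max(2+20, 4+12, 4+10, …, 20+2, 18+0) = 22
best[9] = max(2+22, 4+20, 4+12, …, 18+2, 29+0) = 29
Best is to sell the whole 9-meter piece uncut for €29.

29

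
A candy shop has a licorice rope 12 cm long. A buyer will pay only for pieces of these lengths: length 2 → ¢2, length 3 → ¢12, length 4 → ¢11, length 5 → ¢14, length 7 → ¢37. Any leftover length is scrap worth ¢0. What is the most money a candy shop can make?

51

Build best[k] bottom-up: best[k] = max over allowed piece i of (p[i] + best[k−i]).
best[1] = 0
best[2] = 2
best[3] = max(2+0, 12+0) = 12
best[4] = max(2+2, 12+0, 11+0) = 12
best[5] = max(2+12, 12+2, 11+0, 14+0) = 14
best[6] = max(2+12, 12+12, 11+2, 14+0) = 24
best[7] = max(2+14, 12+12, 11+12, 14+2, 37+0) = 37
best[8] = max(2+24, 12+14, 11+12, 14+12, 37+0) = 37
best[9] = max(2+37, 12+24, 11+14, 14+12, 37+2) = 39
best[10] = max(2+37, 12+37, 11+24, 14+14, 37+12) = 49
best[11] = max(2+39, 12+37, 11+37, 14+24, 37+12) = 49
best[12] = max(2+49, 12+39, 11+37, 14+37, 37+14) = 51
One optimal cutting: 7 + 3 + 2 → ¢51.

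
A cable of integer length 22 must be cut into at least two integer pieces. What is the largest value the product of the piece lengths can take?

2916

Let m[k] be the best product for length k (with at least one cut). For each first piece i, the rest contributes max(k−i, m[k−i]).
m[2] = 1·max(1,0) = 1·1 = 1
m[3] = max(1·2, 2·1) = 2
m[4] = max(1·3, 2·2, 3·1) = 4
m[5] = max(1·4, 2·3, 3·2, 4·1) = 6
m[6] = max(1·6, 2·4, 3·3, 4·2, 5·1) = 9
m[7] = max(1·9, 2·6, 3·4, 4·3, 5·2, 6·1) = 12
m[8] = max(1·12, 2·9, 3·6, …, 6·2, 7·1) = 18
m[9] = max(1·18, 2·12, 3·9, …, 7·2, 8·1) = 27
m[10] = max(1·27, 2·18, 3·12, …, 8·2, 9·1) = 36
m[11] = max(1·36, 2·27, 3·18, …, 9·2, 10·1) = 54
m[12] = max(1·54, 2·36, 3·27, …, 10·2, 11·1) = 81
m[13] = max(1·81, 2·54, 3·36, …, 11·2, 12·1) = 108
m[14] = max(1·108, 2·81, 3·54, …, 12·2, 13·1) = 162
m[15] = max(1·162, 2·108, 3·81, …, 13·2, 14·1) = 243
m[16] = max(1·243, 2·162, 3·108, …, 14·2, 15·1) = 324
m[17] = max(1·324, 2·243, 3·162, …, 15·2, 16·1) = 486
m[18] = max(1·486, 2·324, 3·243, …, 16·2, 17·1) = 729
m[19] = max(1·729, 2·486, 3·324, …, 17·2, 18·1) = 972
m[20] = max(1·972, 2·729, 3·486, …, 18·2, 19·1) = 1458
m[21] = max(1·1458, 2·972, 3·729, …, 19·2, 20·1) = 2187
m[22] = max(1·2187, 2·1458, 3·972, …, 20·2, 21·1) = 2916
One optimal split: 3 + 3 + 3 + 3 + 3 + 3 + 2 + 2; product 3·3·3·3·3·3·2·2 = 2916.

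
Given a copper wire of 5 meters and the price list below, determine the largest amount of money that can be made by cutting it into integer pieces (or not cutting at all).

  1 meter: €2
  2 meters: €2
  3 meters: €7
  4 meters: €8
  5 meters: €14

Build R[k] bottom-up: R[k] = max over allowed piece i of (p[i] + R[k−i]).
R[1] = 2
R[2] = max(2+2, 2+0) = 4
R[3] = max(2+4, 2+2, 7+0) = 7
R[4] = max(2+7, 2+4, 7+2, 8+0) = 9
R[5] = max(2+9, 2+7, 7+4, 8+2, 14+0) = 14
Best is to sell the whole 5-meter piece uncut for €14.

14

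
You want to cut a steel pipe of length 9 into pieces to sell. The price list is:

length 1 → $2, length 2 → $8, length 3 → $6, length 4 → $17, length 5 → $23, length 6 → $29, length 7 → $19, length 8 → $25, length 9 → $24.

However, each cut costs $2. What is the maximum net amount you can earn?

38

Let v[k] be the best obtainable value from length k. For each k, try every first piece i and keep the best of price[i] + v[k−i] minus the 2 cut fee when i<k.
v[1] = 2
v[2] = 8
v[3] = 8  (first piece 1, then v[2]=8)
v[4] = 17
v[5] = 23
v[6] = 29
v[7] = 29  (first piece 1, then v[6]=29)
v[8] = 35  (first piece 2, then v[6]=29)
v[9] = 38  (first piece 4, then v[5]=23)
One optimal plan: pieces 5 + 4 (1 cut) → $40 − $2 = $38.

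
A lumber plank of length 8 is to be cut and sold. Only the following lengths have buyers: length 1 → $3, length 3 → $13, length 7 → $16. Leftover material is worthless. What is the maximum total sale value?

Consider every possible first cut. best[k] is the best of p[i]+best[k−i] over all sellable i≤k.
best[1] = 3
best[2] = 6  (first piece 1, then best[1]=3)
best[3] = 13
best[4] = 16  (first piece 1, then best[3]=13)
best[5] = 19  (first piece 1, then best[4]=16)
best[6] = 26  (first piece 3, then best[3]=13)
best[7] = 29  (first piece 1, then best[6]=26)
best[8] = 32  (first piece 1, then best[7]=29)
One optimal cutting: 3 + 3 + 1 + 1 → $32.

32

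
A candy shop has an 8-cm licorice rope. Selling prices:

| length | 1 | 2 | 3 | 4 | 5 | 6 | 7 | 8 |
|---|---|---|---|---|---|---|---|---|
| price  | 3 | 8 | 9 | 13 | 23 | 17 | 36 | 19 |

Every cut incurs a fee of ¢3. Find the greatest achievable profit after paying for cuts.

36

Build net[k] bottom-up: net[k] = max over allowed piece i of (p[i] + net[k−i]) − 3 per cut.
net[1] = 3
net[2] = 8
net[3] = 9
net[4] = 13  (first piece 2, then net[2]=8)
net[5] = 23
net[6] = 23  (first piece 1, then net[5]=23)
net[7] = 36
net[8] = 36  (first piece 1, then net[7]=36)
One optimal plan: pieces 7 + 1 (1 cut) → ¢39 − ¢3 = ¢36.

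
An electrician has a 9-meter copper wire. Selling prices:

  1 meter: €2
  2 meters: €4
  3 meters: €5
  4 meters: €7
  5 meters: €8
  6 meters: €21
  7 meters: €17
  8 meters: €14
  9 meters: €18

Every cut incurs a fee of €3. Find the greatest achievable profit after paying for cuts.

Consider every possible first cut. r[k] is the best of p[i]+r[k−i] over all sellable i≤k, charging 3 whenever i<k.
r[1] = 2
r[2] = 4
r[3] = 5
r[4] = 7
r[5] = 8
r[6] = 21
r[7] = 20  (first piece 1, then r[6]=21)
r[8] = 22  (first piece 2, then r[6]=21)
r[9] = 23  (first piece 3, then r[6]=21)
One optimal plan: pieces 6 + 3 (1 cut) → €26 − €3 = €23.

23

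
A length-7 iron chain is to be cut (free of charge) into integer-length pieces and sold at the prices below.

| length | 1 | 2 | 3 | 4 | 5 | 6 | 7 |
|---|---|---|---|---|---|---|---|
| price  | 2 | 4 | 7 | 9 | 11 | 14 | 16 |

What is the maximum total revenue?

16

Build best[k] bottom-up: best[k] = max over allowed piece i of (p[i] + best[k−i]).
best[1] = 2
best[2] = max(2+2, 4+0) = 4
best[3] = max(2+4, 4+2, 7+0) = 7
best[4] = max(2+7, 4+4, 7+2, 9+0) = 9
best[5] = max(2+9, 4+7, 7+4, 9+2, 11+0) = 11
best[6] = max(2+11, 4+9, 7+7, 9+4, 11+2, 14+0) = 14
best[7] = max(2+14, 4+11, 7+9, …, 14+2, 16+0) = 16
One optimal cutting: 3 + 3 + 1 → $7 + $7 + $2 = $16.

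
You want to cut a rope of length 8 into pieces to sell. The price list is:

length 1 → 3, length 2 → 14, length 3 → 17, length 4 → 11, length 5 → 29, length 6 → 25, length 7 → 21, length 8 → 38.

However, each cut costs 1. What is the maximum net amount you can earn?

Build v[k] bottom-up: v[k] = max over allowed piece i of (p[i] + v[k−i]) − 1 per cut.
v[1] = 3
v[2] = max(3+3-1, 14+0) = 14
v[3] = max(3+14-1, 14+3-1, 17+0) = 17
v[4] = max(3+17-1, 14+14-1, 17+3-1, 11+0) = 27
v[5] = max(3+27-1, 14+17-1, 17+14-1, 11+3-1, 29+0) = 30
v[6] = max(3+30-1, 14+27-1, 17+17-1, 11+14-1, 29+3-1, 25+0) = 40
v[7] = max(3+40-1, 14+30-1, 17+27-1, …, 25+3-1, 21+0) = 43
v[8] = max(3+43-1, 14+40-1, 17+30-1, …, 21+3-1, 38+0) = 53
One optimal plan: pieces 2 + 2 + 2 + 2 (3 cuts) → 56 − 3 = 53.

53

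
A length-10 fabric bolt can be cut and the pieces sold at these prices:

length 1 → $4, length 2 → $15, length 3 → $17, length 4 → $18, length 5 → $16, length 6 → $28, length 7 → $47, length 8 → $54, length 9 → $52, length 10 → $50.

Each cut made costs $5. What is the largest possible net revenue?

64

Build net[k] bottom-up: net[k] = max over allowed piece i of (p[i] + net[k−i]) − 5 per cut.
net[1] = 4
net[2] = max(4+4-5, 15+0) = 15
net[3] = max(4+15-5, 15+4-5, 17+0) = 17
net[4] = max(4+17-5, 15+15-5, 17+4-5, 18+0) = 25
net[5] = max(4+25-5, 15+17-5, 17+15-5, 18+4-5, 16+0) = 27
net[6] = max(4+27-5, 15+25-5, 17+17-5, 18+15-5, 16+4-5, 28+0) = 35
net[7] = max(4+35-5, 15+27-5, 17+25-5, …, 28+4-5, 47+0) = 47
net[8] = max(4+47-5, 15+35-5, 17+27-5, …, 47+4-5, 54+0) = 54
net[9] = max(4+54-5, 15+47-5, 17+35-5, …, 54+4-5, 52+0) = 57
net[10] = max(4+57-5, 15+54-5, 17+47-5, …, 52+4-5, 50+0) = 64
One optimal plan: pieces 8 + 2 (1 cut) → $69 − $5 = $64.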